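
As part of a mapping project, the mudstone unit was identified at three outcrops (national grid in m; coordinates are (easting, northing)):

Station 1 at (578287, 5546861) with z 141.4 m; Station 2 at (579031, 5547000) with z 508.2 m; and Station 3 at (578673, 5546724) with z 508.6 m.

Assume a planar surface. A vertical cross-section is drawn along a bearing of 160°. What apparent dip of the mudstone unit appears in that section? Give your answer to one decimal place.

45.5°

Let the plane be z = a·E + b·N + c.
Station 2−Station 1: 744a + 139b = 366.8;  Station 3−Station 1: 386a − 137b = 367.2.
Solving gives a = 0.65105, b = −0.84593.
Unit vector along 160° is (sin 160°, cos 160°) = (0.3420, -0.9397).
Slope in that direction = a·(0.3420) + b·(-0.9397) = 1.01759.
Apparent dip = arctan|1.01759| = 45.5° (true dip is 46.9°, so apparent ≤ true as expected).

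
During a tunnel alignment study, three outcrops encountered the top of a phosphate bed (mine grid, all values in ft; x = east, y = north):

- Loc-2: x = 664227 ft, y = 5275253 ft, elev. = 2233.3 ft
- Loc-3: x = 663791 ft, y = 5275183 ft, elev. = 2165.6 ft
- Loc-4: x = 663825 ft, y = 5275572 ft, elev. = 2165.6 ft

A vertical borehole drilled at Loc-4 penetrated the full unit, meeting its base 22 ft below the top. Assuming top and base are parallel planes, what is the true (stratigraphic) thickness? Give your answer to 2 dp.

Let the plane be z = a·x + b·y + c.
Loc-3−Loc-2: −436a − 70b = −67.7;  Loc-4−Loc-2: −402a + 319b = −67.7.
Solving gives a = 0.15749, b = −0.01376.
|∇z| = √(a²+b²) = 0.15809, so dip δ = arctan(0.15809) = 8.98°.
True thickness = vertical thickness × cos δ = 22 × cos 8.98° = 21.73 ft.

21.73 ft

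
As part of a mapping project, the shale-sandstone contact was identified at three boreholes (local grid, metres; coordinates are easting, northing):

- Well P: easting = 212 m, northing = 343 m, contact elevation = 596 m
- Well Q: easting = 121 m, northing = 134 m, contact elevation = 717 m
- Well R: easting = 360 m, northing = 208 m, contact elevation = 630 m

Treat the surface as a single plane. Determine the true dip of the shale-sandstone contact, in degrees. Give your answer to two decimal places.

Let the plane be z = a·easting + b·northing + c.
Well Q−Well P: −91a − 209b = 121;  Well R−Well P: 148a − 135b = 34.
Solving gives a = −0.21355, b = −0.48597.
Gradient magnitude |∇z| = √(a² + b²) = √(0.04560 + 0.23616) = 0.53082.
True dip = arctan(0.53082) = 27.96°, dipping toward NNE (azimuth ≈ 024°).

27.96°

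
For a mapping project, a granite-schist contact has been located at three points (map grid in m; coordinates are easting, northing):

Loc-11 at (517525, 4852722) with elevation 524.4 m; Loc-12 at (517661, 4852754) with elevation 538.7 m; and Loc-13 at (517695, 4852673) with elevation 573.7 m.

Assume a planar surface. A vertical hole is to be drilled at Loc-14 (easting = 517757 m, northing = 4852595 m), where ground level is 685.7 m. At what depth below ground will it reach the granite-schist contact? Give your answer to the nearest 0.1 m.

Let the plane be z = a·easting + b·northing + c.
Loc-12−Loc-11: 136a + 32b = 14.3;  Loc-13−Loc-11: 170a − 49b = 49.3.
Solving gives a = 0.188227032, b = −0.353089888.
Then c = 524.4 − a·517525 − b·4852722 = 1616559.27.
At (517757, 4852595): z_contact = 97455.86 − 1713402.22 + 1616559.27 = 612.91 m.
Depth below ground = 685.7 − 612.91 = 72.8 m.

72.8 m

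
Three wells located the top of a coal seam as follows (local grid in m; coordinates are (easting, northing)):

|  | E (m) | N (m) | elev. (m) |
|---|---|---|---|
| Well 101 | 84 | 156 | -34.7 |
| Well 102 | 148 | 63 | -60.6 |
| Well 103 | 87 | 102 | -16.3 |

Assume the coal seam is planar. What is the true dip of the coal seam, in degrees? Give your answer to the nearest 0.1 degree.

Two edge vectors: Well 101→Well 102 = (64, -93, -25.9), Well 101→Well 103 = (3, -54, 18.4).
Normal n = (Well 101→Well 102) × (Well 101→Well 103) = (-3109.8, -1255.3, -3177).
So ∂z/∂E = −n_x/n_z = −0.97885 and ∂z/∂N = −n_y/n_z = −0.39512.
Gradient magnitude |∇z| = √(a² + b²) = √(0.95814 + 0.15612) = 1.05559.
True dip = arctan(1.05559) = 46.5°, dipping toward ENE (azimuth ≈ 068°).

46.5°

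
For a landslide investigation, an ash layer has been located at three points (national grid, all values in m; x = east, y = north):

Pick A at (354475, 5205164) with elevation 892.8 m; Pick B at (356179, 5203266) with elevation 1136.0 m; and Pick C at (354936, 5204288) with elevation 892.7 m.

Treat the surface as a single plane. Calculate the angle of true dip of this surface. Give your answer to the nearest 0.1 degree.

Two edge vectors: Pick A→Pick B = (1704, -1898, 243.2), Pick A→Pick C = (461, -876, -0.1).
Normal n = (Pick A→Pick B) × (Pick A→Pick C) = (213233, 112285.6, -617726).
So ∂z/∂x = −n_x/n_z = 0.34519 and ∂z/∂y = −n_y/n_z = 0.18177.
Gradient magnitude |∇z| = √(a² + b²) = √(0.11916 + 0.03304) = 0.39013.
True dip = arctan(0.39013) = 21.3°, dipping toward WSW (azimuth ≈ 242°).

21.3°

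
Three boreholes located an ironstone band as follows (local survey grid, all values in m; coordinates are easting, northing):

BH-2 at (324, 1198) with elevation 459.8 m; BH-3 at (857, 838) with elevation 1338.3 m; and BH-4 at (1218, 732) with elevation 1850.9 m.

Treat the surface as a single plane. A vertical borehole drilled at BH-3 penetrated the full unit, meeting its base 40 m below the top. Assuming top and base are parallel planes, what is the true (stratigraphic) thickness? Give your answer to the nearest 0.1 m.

Let the plane be z = a·easting + b·northing + c.
BH-3−BH-2: 533a − 360b = 878.5;  BH-4−BH-2: 894a − 466b = 1391.1.
Solving gives a = 1.24438, b = −0.59790.
|∇z| = √(a²+b²) = 1.38057, so dip δ = arctan(1.38057) = 54.08°.
True thickness = vertical thickness × cos δ = 40 × cos 54.08° = 23.5 m.

23.5 m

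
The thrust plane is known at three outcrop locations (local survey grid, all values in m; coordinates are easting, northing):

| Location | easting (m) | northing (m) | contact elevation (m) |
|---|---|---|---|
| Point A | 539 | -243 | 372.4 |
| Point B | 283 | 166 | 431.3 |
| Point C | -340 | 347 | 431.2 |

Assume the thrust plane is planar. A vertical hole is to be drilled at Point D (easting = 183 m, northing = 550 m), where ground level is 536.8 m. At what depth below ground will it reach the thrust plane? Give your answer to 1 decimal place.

Two edge vectors: Point A→Point B = (-256, 409, 58.9), Point A→Point C = (-879, 590, 58.8).
Normal n = (Point A→Point B) × (Point A→Point C) = (-10701.8, -36720.3, 208471).
So ∂z/∂easting = −n_x/n_z = 0.05133 and ∂z/∂northing = −n_y/n_z = 0.17614.
Intercept c from Point A: 372.4 − 27.67 + 42.80 = 387.53.
At (183, 550): z_contact = 9.39 + 96.88 + 387.53 = 493.80 m.
Depth below ground = 536.8 − 493.80 = 43.0 m.

43.0 m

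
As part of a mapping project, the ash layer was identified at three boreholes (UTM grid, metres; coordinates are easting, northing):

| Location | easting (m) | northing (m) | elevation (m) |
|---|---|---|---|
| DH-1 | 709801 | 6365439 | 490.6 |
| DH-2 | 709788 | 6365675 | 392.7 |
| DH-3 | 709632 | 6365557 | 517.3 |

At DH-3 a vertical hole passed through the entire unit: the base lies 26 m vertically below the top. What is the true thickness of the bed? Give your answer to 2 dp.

21.89 m

Two edge vectors: DH-1→DH-2 = (-13, 236, -97.9), DH-1→DH-3 = (-169, 118, 26.7).
Normal n = (DH-1→DH-2) × (DH-1→DH-3) = (17853.4, 16892.2, 38350).
So ∂z/∂easting = −n_x/n_z = −0.46554 and ∂z/∂northing = −n_y/n_z = −0.44047.
|∇z| = √(a²+b²) = 0.64089, so dip δ = arctan(0.64089) = 32.66°.
True thickness = vertical thickness × cos δ = 26 × cos 32.66° = 21.89 m.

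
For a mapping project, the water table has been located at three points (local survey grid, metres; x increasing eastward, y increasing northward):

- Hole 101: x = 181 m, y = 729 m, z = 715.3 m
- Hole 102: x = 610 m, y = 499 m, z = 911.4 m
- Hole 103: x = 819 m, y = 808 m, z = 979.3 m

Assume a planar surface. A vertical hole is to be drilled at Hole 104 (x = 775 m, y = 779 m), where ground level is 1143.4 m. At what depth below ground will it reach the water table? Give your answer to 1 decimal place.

180.8 m

Let the plane be z = a·x + b·y + c.
Hole 102−Hole 101: 429a − 230b = 196.1;  Hole 103−Hole 101: 638a + 79b = 264.
Solving gives a = 0.42192, b = −0.06564.
Then c = 715.3 − a·181 − b·729 = 686.78.
At (775, 779): z_contact = 326.99 − 51.13 + 686.78 = 962.64 m.
Depth below ground = 1143.4 − 962.64 = 180.8 m.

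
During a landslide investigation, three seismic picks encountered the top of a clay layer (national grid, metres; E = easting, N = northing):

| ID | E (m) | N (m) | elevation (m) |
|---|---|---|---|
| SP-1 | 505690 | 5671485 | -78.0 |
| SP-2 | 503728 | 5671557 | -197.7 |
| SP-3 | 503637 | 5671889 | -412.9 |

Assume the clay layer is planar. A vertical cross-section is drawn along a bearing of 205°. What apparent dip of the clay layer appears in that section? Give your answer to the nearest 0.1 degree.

29.3°

Let the plane be z = a·E + b·N + c.
SP-2−SP-1: −1962a + 72b = −119.7;  SP-3−SP-1: −2053a + 404b = −334.9.
Solving gives a = 0.03760, b = −0.63789.
Unit vector along 205° is (sin 205°, cos 205°) = (-0.4226, -0.9063).
Slope in that direction = a·(-0.4226) + b·(-0.9063) = 0.56223.
Apparent dip = arctan|0.56223| = 29.3° (true dip is 32.6°, so apparent ≤ true as expected).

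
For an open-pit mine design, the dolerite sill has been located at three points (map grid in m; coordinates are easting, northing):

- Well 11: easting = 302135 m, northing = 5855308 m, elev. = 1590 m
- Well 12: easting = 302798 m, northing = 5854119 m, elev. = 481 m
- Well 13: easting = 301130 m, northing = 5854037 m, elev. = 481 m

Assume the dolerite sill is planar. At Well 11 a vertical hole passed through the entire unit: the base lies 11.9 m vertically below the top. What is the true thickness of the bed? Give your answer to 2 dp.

Two edge vectors: Well 11→Well 12 = (663, -1189, -1109), Well 11→Well 13 = (-1005, -1271, -1109).
Normal n = (Well 11→Well 12) × (Well 11→Well 13) = (-90938, 1849812, -2037618).
So ∂z/∂easting = −n_x/n_z = −0.04463 and ∂z/∂northing = −n_y/n_z = 0.90783.
|∇z| = √(a²+b²) = 0.90893, so dip δ = arctan(0.90893) = 42.27°.
True thickness = vertical thickness × cos δ = 11.9 × cos 42.27° = 8.81 m.

8.81 m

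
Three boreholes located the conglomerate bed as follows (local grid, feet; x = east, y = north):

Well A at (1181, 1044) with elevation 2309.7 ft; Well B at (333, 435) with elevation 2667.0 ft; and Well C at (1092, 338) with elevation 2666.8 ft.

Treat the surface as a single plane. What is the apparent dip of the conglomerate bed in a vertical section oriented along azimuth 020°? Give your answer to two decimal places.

26.09°

Let the plane be z = a·x + b·y + c.
Well B−Well A: −848a − 609b = 357.3;  Well C−Well A: −89a − 706b = 357.1.
Solving gives a = −0.06388, b = −0.49775.
Unit vector along 020° is (sin 20°, cos 20°) = (0.3420, 0.9397).
Slope in that direction = a·(0.3420) + b·(0.9397) = −0.48958.
Apparent dip = arctan|0.48958| = 26.09° (true dip is 26.6°, so apparent ≤ true as expected).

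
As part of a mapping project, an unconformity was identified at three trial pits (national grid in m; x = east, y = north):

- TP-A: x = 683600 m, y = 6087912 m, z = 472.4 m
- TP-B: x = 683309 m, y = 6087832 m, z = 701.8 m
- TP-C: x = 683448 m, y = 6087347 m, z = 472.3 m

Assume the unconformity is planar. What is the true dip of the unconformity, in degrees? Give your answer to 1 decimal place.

41.4°

Two edge vectors: TP-A→TP-B = (-291, -80, 229.4), TP-A→TP-C = (-152, -565, -0.1).
Normal n = (TP-A→TP-B) × (TP-A→TP-C) = (129619, -34897.9, 152255).
So ∂z/∂x = −n_x/n_z = −0.85133 and ∂z/∂y = −n_y/n_z = 0.22921.
Gradient magnitude |∇z| = √(a² + b²) = √(0.72476 + 0.05254) = 0.88164.
True dip = arctan(0.88164) = 41.4°, dipping toward ESE (azimuth ≈ 105°).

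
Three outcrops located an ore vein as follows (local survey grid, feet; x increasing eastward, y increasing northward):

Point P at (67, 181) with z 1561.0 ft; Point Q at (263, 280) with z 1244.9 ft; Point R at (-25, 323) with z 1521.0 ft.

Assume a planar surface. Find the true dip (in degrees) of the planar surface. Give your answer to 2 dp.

Two edge vectors: Point P→Point Q = (196, 99, -316.1), Point P→Point R = (-92, 142, -40).
Normal n = (Point P→Point Q) × (Point P→Point R) = (40926.2, 36921.2, 36940).
So ∂z/∂x = −n_x/n_z = −1.10791 and ∂z/∂y = −n_y/n_z = −0.99949.
Gradient magnitude |∇z| = √(a² + b²) = √(1.22746 + 0.99898) = 1.49213.
True dip = arctan(1.49213) = 56.17°, dipping toward NE (azimuth ≈ 048°).

56.17°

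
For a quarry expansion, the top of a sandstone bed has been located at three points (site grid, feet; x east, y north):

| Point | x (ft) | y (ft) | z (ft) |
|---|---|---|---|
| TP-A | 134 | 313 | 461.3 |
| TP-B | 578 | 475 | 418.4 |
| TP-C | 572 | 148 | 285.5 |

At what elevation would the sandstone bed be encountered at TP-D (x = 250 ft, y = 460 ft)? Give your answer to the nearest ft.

Two edge vectors: TP-A→TP-B = (444, 162, -42.9), TP-A→TP-C = (438, -165, -175.8).
Normal n = (TP-A→TP-B) × (TP-A→TP-C) = (-35558.1, 59265, -144216).
So ∂z/∂x = −n_x/n_z = −0.24656 and ∂z/∂y = −n_y/n_z = 0.41095.
Intercept c from TP-A: 461.3 + 33.04 − 128.63 = 365.71.
At (250, 460): z = −61.6 + 189.0 + 365.71 = 493.1 ft.

493 ft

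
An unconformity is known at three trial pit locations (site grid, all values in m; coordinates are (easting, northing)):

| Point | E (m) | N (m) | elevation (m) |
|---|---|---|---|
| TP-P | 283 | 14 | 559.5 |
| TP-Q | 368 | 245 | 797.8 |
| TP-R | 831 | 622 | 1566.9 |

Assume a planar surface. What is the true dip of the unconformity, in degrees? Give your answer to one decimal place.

Two edge vectors: TP-P→TP-Q = (85, 231, 238.3), TP-P→TP-R = (548, 608, 1007.4).
Normal n = (TP-P→TP-Q) × (TP-P→TP-R) = (87823, 44959.4, -74908).
So ∂z/∂E = −n_x/n_z = 1.17241 and ∂z/∂N = −n_y/n_z = 0.60019.
Gradient magnitude |∇z| = √(a² + b²) = √(1.37455 + 0.36023) = 1.31711.
True dip = arctan(1.31711) = 52.8°, dipping toward WSW (azimuth ≈ 243°).

52.8°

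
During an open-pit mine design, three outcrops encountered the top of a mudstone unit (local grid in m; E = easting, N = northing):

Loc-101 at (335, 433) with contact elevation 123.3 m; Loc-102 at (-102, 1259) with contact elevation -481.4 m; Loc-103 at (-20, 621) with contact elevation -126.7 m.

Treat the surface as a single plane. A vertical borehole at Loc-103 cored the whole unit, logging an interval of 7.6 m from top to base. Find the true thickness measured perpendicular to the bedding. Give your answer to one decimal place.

Let the plane be z = a·E + b·N + c.
Loc-102−Loc-101: −437a + 826b = −604.7;  Loc-103−Loc-101: −355a + 188b = −250.
Solving gives a = 0.43973, b = −0.49944.
|∇z| = √(a²+b²) = 0.66544, so dip δ = arctan(0.66544) = 33.64°.
True thickness = vertical thickness × cos δ = 7.6 × cos 33.64° = 6.3 m.

6.3 m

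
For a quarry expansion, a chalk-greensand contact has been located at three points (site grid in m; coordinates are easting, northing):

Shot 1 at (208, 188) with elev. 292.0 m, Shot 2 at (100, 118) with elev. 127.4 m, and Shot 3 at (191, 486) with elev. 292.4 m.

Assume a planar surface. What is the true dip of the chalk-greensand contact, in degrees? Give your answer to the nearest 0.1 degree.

55.8°

Let the plane be z = a·easting + b·northing + c.
Shot 2−Shot 1: −108a − 70b = −164.6;  Shot 3−Shot 1: −17a + 298b = 0.4.
Solving gives a = 1.46889, b = 0.08514.
Gradient magnitude |∇z| = √(a² + b²) = √(2.15764 + 0.00725) = 1.47136.
True dip = arctan(1.47136) = 55.8°, dipping toward W (azimuth ≈ 267°).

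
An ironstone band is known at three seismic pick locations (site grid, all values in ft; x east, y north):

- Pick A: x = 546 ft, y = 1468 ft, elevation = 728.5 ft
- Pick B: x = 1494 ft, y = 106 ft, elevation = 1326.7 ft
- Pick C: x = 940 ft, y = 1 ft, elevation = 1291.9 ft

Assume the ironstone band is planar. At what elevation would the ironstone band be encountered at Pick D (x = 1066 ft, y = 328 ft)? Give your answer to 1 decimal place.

1193.9 ft

Let the plane be z = a·x + b·y + c.
Pick B−Pick A: 948a − 1362b = 598.2;  Pick C−Pick A: 394a − 1467b = 563.4.
Solving gives a = 0.129037, b = −0.349393.
Then c = 728.5 − a·546 − b·1468 = 1170.96.
At (1066, 328): z = 137.6 − 114.6 + 1170.96 = 1193.9 ft.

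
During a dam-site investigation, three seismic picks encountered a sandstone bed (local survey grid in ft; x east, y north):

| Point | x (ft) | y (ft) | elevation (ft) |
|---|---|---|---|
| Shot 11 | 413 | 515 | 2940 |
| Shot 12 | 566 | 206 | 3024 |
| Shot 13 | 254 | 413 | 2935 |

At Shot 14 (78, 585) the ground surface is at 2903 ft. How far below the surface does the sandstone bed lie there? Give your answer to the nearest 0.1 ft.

28.9 ft

Let the plane be z = a·x + b·y + c.
Shot 12−Shot 11: 153a − 309b = 84;  Shot 13−Shot 11: −159a − 102b = −5.
Solving gives a = 0.15622, b = −0.19449.
Then c = 2940 − a·413 − b·515 = 2975.65.
At (78, 585): z_contact = 12.18 − 113.78 + 2975.65 = 2874.05 ft.
Depth below ground = 2903 − 2874.05 = 28.9 ft.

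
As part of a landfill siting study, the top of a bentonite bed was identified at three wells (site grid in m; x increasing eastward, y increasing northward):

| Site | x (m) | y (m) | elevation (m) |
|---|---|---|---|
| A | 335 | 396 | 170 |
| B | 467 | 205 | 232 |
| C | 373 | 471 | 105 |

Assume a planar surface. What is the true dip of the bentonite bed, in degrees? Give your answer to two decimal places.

38.01°

Let the plane be z = a·x + b·y + c.
B−A: 132a − 191b = 62;  C−A: 38a + 75b = −65.
Solving gives a = −0.45256, b = −0.63737.
Gradient magnitude |∇z| = √(a² + b²) = √(0.20481 + 0.40624) = 0.78170.
True dip = arctan(0.78170) = 38.01°, dipping toward NE (azimuth ≈ 035°).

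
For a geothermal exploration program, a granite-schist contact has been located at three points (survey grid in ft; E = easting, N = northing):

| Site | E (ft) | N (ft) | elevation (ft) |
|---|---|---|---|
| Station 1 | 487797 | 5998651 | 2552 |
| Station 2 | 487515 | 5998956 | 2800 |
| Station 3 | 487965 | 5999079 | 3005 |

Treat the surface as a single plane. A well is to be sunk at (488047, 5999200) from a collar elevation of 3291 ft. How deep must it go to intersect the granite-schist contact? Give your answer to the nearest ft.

Two edge vectors: Station 1→Station 2 = (-282, 305, 248), Station 1→Station 3 = (168, 428, 453).
Normal n = (Station 1→Station 2) × (Station 1→Station 3) = (32021, 169410, -171936).
So ∂z/∂E = −n_x/n_z = 0.18623790 and ∂z/∂N = −n_y/n_z = 0.98530849.
Intercept c from Station 1: 2552 − 90846.29 − 5910521.74 = −5998816.03.
At (488047, 5999200): z_contact = 90892.8 + 5911062.7 − 5998816.03 = 3139.5 ft.
Depth below ground = 3291 − 3139.5 = 152 ft.

152 ft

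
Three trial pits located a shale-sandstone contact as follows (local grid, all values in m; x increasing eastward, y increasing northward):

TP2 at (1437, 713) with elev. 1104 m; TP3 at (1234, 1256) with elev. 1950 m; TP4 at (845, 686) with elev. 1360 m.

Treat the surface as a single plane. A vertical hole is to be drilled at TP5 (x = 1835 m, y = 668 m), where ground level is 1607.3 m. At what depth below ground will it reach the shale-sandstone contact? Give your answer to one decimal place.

762.1 m

Let the plane be z = a·x + b·y + c.
TP3−TP2: −203a + 543b = 846;  TP4−TP2: −592a − 27b = 256.
Solving gives a = −0.495050, b = 1.372937.
Then c = 1104 − a·1437 − b·713 = 836.48.
At (1835, 668): z_contact = −908.42 + 917.12 + 836.48 = 845.19 m.
Depth below ground = 1607.3 − 845.19 = 762.1 m.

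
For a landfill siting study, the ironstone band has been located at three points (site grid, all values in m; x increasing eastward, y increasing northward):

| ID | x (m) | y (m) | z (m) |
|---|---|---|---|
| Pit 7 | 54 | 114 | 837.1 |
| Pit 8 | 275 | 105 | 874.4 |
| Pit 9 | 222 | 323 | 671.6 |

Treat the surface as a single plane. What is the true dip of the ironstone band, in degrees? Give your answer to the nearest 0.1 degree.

Let the plane be z = a·x + b·y + c.
Pit 8−Pit 7: 221a − 9b = 37.3;  Pit 9−Pit 7: 168a + 209b = −165.5.
Solving gives a = 0.13220, b = −0.89813.
Gradient magnitude |∇z| = √(a² + b²) = √(0.01748 + 0.80665) = 0.90781.
True dip = arctan(0.90781) = 42.2°, dipping toward N (azimuth ≈ 352°).

42.2°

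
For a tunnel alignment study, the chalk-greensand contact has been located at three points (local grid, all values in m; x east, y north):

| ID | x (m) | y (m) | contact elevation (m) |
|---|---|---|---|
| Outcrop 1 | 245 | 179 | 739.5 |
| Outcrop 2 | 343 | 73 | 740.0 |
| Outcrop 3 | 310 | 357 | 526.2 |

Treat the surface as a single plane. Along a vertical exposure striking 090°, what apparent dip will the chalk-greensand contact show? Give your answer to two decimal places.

42.78°

Two edge vectors: Outcrop 1→Outcrop 2 = (98, -106, 0.5), Outcrop 1→Outcrop 3 = (65, 178, -213.3).
Normal n = (Outcrop 1→Outcrop 2) × (Outcrop 1→Outcrop 3) = (22520.8, 20935.9, 24334).
So ∂z/∂x = −n_x/n_z = −0.92549 and ∂z/∂y = −n_y/n_z = −0.86036.
Unit vector along 090° is (sin 90°, cos 90°) = (1.0000, 0.0000).
Slope in that direction = a·(1.0000) + b·(0.0000) = −0.92549.
Apparent dip = arctan|0.92549| = 42.78° (true dip is 51.6°, so apparent ≤ true as expected).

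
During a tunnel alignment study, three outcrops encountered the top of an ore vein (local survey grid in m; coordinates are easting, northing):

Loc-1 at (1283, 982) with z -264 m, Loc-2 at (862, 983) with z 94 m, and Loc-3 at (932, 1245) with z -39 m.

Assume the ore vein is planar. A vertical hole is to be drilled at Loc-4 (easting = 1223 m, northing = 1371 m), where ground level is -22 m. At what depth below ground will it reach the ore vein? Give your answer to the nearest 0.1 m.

300.0 m

Two edge vectors: Loc-1→Loc-2 = (-421, 1, 358), Loc-1→Loc-3 = (-351, 263, 225).
Normal n = (Loc-1→Loc-2) × (Loc-1→Loc-3) = (-93929, -30933, -110372).
So ∂z/∂easting = −n_x/n_z = −0.851022 and ∂z/∂northing = −n_y/n_z = −0.280261.
Intercept c from Loc-1: -264 + 1091.86 + 275.22 = 1103.08.
At (1223, 1371): z_contact = −1040.80 − 384.24 + 1103.08 = -321.96 m.
Depth below ground = -22 − (-321.96) = 300.0 m.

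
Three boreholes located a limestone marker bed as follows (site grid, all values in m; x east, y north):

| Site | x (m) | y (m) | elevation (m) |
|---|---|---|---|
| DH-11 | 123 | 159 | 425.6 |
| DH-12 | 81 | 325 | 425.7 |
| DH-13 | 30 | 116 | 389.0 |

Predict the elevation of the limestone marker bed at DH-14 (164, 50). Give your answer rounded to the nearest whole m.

430 m

Let the plane be z = a·x + b·y + c.
DH-12−DH-11: −42a + 166b = 0.1;  DH-13−DH-11: −93a − 43b = −36.6.
Solving gives a = 0.35208, b = 0.08968.
Then c = 425.6 − a·123 − b·159 = 368.03.
At (164, 50): z = 57.7 + 4.5 + 368.03 = 430.3 m.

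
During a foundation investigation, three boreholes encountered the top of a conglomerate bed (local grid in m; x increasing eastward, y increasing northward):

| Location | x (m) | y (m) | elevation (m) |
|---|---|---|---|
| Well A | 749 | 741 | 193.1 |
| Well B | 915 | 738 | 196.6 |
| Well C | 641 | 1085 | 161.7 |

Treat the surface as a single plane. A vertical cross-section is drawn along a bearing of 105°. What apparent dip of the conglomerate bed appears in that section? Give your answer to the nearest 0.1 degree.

Two edge vectors: Well A→Well B = (166, -3, 3.5), Well A→Well C = (-108, 344, -31.4).
Normal n = (Well A→Well B) × (Well A→Well C) = (-1109.8, 4834.4, 56780).
So ∂z/∂x = −n_x/n_z = 0.01955 and ∂z/∂y = −n_y/n_z = −0.08514.
Unit vector along 105° is (sin 105°, cos 105°) = (0.9659, -0.2588).
Slope in that direction = a·(0.9659) + b·(-0.2588) = 0.04092.
Apparent dip = arctan|0.04092| = 2.3° (true dip is 5.0°, so apparent ≤ true as expected).

2.3°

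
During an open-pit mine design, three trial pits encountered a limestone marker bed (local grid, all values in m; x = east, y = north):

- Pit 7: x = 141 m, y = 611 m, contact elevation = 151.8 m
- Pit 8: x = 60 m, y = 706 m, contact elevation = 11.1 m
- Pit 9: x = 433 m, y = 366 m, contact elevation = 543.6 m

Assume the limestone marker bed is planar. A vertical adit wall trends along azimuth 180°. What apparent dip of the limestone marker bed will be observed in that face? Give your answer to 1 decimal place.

Let the plane be z = a·x + b·y + c.
Pit 8−Pit 7: −81a + 95b = −140.7;  Pit 9−Pit 7: 292a − 245b = 391.8.
Solving gives a = 0.34826, b = −1.18412.
Unit vector along 180° is (sin 180°, cos 180°) = (0.0000, -1.0000).
Slope in that direction = a·(0.0000) + b·(-1.0000) = 1.18412.
Apparent dip = arctan|1.18412| = 49.8° (true dip is 51.0°, so apparent ≤ true as expected).

49.8°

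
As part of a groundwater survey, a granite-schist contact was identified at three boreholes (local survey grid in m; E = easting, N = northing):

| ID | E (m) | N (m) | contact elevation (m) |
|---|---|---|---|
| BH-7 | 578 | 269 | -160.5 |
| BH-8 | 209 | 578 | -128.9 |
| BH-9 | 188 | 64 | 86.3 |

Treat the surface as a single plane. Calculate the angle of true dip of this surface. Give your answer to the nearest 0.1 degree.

30.2°

Two edge vectors: BH-7→BH-8 = (-369, 309, 31.6), BH-7→BH-9 = (-390, -205, 246.8).
Normal n = (BH-7→BH-8) × (BH-7→BH-9) = (82739.2, 78745.2, 196155).
So ∂z/∂E = −n_x/n_z = −0.42181 and ∂z/∂N = −n_y/n_z = −0.40144.
Gradient magnitude |∇z| = √(a² + b²) = √(0.17792 + 0.16116) = 0.58230.
True dip = arctan(0.58230) = 30.2°, dipping toward NE (azimuth ≈ 046°).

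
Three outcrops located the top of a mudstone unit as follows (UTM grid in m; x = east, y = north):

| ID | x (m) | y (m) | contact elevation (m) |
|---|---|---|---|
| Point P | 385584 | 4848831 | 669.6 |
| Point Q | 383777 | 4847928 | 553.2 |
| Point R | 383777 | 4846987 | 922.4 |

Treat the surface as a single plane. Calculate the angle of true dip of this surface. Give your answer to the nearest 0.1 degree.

Let the plane be z = a·x + b·y + c.
Point Q−Point P: −1807a − 903b = −116.4;  Point R−Point P: −1807a − 1844b = 252.8.
Solving gives a = 0.26048, b = −0.39235.
Gradient magnitude |∇z| = √(a² + b²) = √(0.06785 + 0.15394) = 0.47094.
True dip = arctan(0.47094) = 25.2°, dipping toward NNW (azimuth ≈ 326°).

25.2°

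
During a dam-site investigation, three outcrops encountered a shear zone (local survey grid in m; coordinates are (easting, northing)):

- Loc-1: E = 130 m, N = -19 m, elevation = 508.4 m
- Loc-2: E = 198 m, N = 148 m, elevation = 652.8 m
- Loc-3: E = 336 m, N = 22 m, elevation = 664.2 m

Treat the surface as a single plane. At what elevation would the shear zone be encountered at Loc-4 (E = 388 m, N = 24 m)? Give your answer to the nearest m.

Let the plane be z = a·E + b·N + c.
Loc-2−Loc-1: 68a + 167b = 144.4;  Loc-3−Loc-1: 206a + 41b = 155.8.
Solving gives a = 0.63574, b = 0.60581.
Then c = 508.4 − a·130 − b·-19 = 437.26.
At (388, 24): z = 246.7 + 14.5 + 437.26 = 698.5 m.

698 m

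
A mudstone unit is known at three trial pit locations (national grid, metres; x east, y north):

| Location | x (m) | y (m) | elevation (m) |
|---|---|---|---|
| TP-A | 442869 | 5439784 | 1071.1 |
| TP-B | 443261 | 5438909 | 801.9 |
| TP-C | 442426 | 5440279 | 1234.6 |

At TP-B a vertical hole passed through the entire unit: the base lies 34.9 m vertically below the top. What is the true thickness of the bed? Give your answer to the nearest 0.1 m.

33.5 m

Two edge vectors: TP-A→TP-B = (392, -875, -269.2), TP-A→TP-C = (-443, 495, 163.5).
Normal n = (TP-A→TP-B) × (TP-A→TP-C) = (-9808.5, 55163.6, -193585).
So ∂z/∂x = −n_x/n_z = −0.05067 and ∂z/∂y = −n_y/n_z = 0.28496.
|∇z| = √(a²+b²) = 0.28943, so dip δ = arctan(0.28943) = 16.14°.
True thickness = vertical thickness × cos δ = 34.9 × cos 16.14° = 33.5 m.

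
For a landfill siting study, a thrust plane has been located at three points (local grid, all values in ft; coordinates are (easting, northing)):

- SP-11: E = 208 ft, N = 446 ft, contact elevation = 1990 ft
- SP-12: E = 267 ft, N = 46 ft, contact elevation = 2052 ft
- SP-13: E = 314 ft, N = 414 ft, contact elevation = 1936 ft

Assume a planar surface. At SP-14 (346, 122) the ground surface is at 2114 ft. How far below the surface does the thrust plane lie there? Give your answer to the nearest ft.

126 ft

Let the plane be z = a·E + b·N + c.
SP-12−SP-11: 59a − 400b = 62;  SP-13−SP-11: 106a − 32b = −54.
Solving gives a = −0.58215, b = −0.24087.
Then c = 1990 − a·208 − b·446 = 2218.51.
At (346, 122): z_contact = −201.4 − 29.4 + 2218.51 = 1987.7 ft.
Depth below ground = 2114 − 1987.7 = 126 ft.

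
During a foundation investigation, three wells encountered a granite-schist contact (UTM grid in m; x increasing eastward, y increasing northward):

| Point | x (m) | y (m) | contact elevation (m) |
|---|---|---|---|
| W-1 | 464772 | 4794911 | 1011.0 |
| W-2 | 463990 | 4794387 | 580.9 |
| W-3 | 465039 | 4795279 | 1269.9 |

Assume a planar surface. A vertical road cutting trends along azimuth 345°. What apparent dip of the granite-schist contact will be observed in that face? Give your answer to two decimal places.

Two edge vectors: W-1→W-2 = (-782, -524, -430.1), W-1→W-3 = (267, 368, 258.9).
Normal n = (W-1→W-2) × (W-1→W-3) = (22613.2, 87623.1, -147868).
So ∂z/∂x = −n_x/n_z = 0.15293 and ∂z/∂y = −n_y/n_z = 0.59258.
Unit vector along 345° is (sin 345°, cos 345°) = (-0.2588, 0.9659).
Slope in that direction = a·(-0.2588) + b·(0.9659) = 0.53280.
Apparent dip = arctan|0.53280| = 28.05° (true dip is 31.5°, so apparent ≤ true as expected).

28.05°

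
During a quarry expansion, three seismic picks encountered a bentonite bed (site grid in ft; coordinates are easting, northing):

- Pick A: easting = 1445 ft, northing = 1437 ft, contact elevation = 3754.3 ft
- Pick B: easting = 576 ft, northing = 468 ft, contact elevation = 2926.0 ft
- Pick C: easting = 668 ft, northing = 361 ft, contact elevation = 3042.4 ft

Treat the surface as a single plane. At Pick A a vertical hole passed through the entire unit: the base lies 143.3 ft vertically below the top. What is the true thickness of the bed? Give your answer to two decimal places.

95.71 ft

Two edge vectors: Pick A→Pick B = (-869, -969, -828.3), Pick A→Pick C = (-777, -1076, -711.9).
Normal n = (Pick A→Pick B) × (Pick A→Pick C) = (-201419.7, 24948, 182131).
So ∂z/∂easting = −n_x/n_z = 1.10591 and ∂z/∂northing = −n_y/n_z = −0.13698.
|∇z| = √(a²+b²) = 1.11436, so dip δ = arctan(1.11436) = 48.10°.
True thickness = vertical thickness × cos δ = 143.3 × cos 48.10° = 95.71 ft.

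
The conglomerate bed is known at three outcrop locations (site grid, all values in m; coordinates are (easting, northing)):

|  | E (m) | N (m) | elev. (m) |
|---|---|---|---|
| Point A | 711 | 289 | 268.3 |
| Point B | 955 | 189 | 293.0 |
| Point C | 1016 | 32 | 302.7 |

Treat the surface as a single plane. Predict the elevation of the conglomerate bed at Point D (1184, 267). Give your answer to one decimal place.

311.6 m

Two edge vectors: Point A→Point B = (244, -100, 24.7), Point A→Point C = (305, -257, 34.4).
Normal n = (Point A→Point B) × (Point A→Point C) = (2907.9, -860.1, -32208).
So ∂z/∂E = −n_x/n_z = 0.090285 and ∂z/∂N = −n_y/n_z = −0.026705.
Intercept c from Point A: 268.3 − 64.19 + 7.72 = 211.82.
At (1184, 267): z = 106.9 − 7.1 + 211.82 = 311.6 m.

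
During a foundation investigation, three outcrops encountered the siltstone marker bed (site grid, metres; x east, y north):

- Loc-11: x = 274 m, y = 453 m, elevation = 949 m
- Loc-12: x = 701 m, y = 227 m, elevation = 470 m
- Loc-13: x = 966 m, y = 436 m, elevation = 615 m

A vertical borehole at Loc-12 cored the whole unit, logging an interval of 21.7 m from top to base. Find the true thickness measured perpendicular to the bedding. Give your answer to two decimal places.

12.95 m

Let the plane be z = a·x + b·y + c.
Loc-12−Loc-11: 427a − 226b = −479;  Loc-13−Loc-11: 692a − 17b = −334.
Solving gives a = −0.45155, b = 1.26632.
|∇z| = √(a²+b²) = 1.34442, so dip δ = arctan(1.34442) = 53.36°.
True thickness = vertical thickness × cos δ = 21.7 × cos 53.36° = 12.95 m.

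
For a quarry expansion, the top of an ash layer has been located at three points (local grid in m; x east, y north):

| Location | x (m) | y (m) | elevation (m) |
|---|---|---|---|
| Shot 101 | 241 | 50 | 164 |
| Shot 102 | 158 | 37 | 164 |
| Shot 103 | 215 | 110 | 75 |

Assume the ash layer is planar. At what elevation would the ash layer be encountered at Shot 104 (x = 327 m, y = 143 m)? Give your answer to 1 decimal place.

Let the plane be z = a·x + b·y + c.
Shot 102−Shot 101: −83a − 13b = 0;  Shot 103−Shot 101: −26a + 60b = −89.
Solving gives a = 0.21756, b = −1.38906.
Then c = 164 − a·241 − b·50 = 181.02.
At (327, 143): z = 71.1 − 198.6 + 181.02 = 53.5 m.

53.5 m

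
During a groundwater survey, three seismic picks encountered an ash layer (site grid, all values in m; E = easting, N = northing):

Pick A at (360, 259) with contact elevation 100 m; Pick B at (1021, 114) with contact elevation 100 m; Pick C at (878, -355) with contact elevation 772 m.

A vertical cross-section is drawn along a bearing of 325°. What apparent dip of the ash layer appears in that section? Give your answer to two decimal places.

Let the plane be z = a·E + b·N + c.
Pick B−Pick A: 661a − 145b = 0;  Pick C−Pick A: 518a − 614b = 672.
Solving gives a = −0.29461, b = −1.34301.
Unit vector along 325° is (sin 325°, cos 325°) = (-0.5736, 0.8192).
Slope in that direction = a·(-0.5736) + b·(0.8192) = −0.93115.
Apparent dip = arctan|0.93115| = 42.96° (true dip is 54.0°, so apparent ≤ true as expected).

42.96°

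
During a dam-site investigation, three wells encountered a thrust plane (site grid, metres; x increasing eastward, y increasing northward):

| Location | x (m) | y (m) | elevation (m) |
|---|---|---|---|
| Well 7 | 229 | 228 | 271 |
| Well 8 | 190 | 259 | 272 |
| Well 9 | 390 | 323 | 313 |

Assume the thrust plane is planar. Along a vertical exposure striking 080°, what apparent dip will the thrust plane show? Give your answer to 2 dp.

9.79°

Let the plane be z = a·x + b·y + c.
Well 8−Well 7: −39a + 31b = 1;  Well 9−Well 7: 161a + 95b = 42.
Solving gives a = 0.13880, b = 0.20688.
Unit vector along 080° is (sin 80°, cos 80°) = (0.9848, 0.1736).
Slope in that direction = a·(0.9848) + b·(0.1736) = 0.17261.
Apparent dip = arctan|0.17261| = 9.79° (true dip is 14.0°, so apparent ≤ true as expected).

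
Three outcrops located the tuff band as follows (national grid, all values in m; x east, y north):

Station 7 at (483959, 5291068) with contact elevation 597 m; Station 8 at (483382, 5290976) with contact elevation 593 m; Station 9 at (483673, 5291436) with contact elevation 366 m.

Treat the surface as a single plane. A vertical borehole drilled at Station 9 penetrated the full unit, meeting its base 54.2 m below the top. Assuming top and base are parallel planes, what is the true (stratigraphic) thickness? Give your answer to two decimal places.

Two edge vectors: Station 7→Station 8 = (-577, -92, -4), Station 7→Station 9 = (-286, 368, -231).
Normal n = (Station 7→Station 8) × (Station 7→Station 9) = (22724, -132143, -238648).
So ∂z/∂x = −n_x/n_z = 0.09522 and ∂z/∂y = −n_y/n_z = −0.55372.
|∇z| = √(a²+b²) = 0.56184, so dip δ = arctan(0.56184) = 29.33°.
True thickness = vertical thickness × cos δ = 54.2 × cos 29.33° = 47.25 m.

47.25 m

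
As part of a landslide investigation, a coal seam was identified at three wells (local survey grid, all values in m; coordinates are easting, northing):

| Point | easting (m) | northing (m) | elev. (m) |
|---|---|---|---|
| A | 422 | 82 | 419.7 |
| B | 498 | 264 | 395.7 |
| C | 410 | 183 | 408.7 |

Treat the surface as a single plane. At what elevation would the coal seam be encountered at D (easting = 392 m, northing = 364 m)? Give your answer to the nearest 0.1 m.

388.8 m

Two edge vectors: A→B = (76, 182, -24), A→C = (-12, 101, -11).
Normal n = (A→B) × (A→C) = (422, 1124, 9860).
So ∂z/∂easting = −n_x/n_z = −0.04280 and ∂z/∂northing = −n_y/n_z = −0.11400.
Intercept c from A: 419.7 + 18.06 + 9.35 = 447.11.
At (392, 364): z = −16.8 − 41.5 + 447.11 = 388.8 m.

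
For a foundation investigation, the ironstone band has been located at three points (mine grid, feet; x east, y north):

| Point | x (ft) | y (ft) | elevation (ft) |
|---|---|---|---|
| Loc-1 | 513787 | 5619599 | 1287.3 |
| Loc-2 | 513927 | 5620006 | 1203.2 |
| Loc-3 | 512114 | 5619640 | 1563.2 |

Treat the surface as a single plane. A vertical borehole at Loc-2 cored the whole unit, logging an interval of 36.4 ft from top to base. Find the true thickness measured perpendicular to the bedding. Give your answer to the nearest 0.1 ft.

Two edge vectors: Loc-1→Loc-2 = (140, 407, -84.1), Loc-1→Loc-3 = (-1673, 41, 275.9).
Normal n = (Loc-1→Loc-2) × (Loc-1→Loc-3) = (115739.4, 102073.3, 686651).
So ∂z/∂x = −n_x/n_z = −0.16856 and ∂z/∂y = −n_y/n_z = −0.14865.
|∇z| = √(a²+b²) = 0.22474, so dip δ = arctan(0.22474) = 12.67°.
True thickness = vertical thickness × cos δ = 36.4 × cos 12.67° = 35.5 ft.

35.5 ft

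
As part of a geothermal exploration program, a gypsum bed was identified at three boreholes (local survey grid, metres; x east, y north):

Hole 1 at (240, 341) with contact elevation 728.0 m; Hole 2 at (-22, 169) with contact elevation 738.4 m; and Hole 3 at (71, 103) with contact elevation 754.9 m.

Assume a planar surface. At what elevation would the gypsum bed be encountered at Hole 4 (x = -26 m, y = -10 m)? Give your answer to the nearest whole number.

767 m

Let the plane be z = a·x + b·y + c.
Hole 2−Hole 1: −262a − 172b = 10.4;  Hole 3−Hole 1: −169a − 238b = 26.9.
Solving gives a = 0.06464, b = −0.15892.
Then c = 728 − a·240 − b·341 = 766.68.
At (-26, -10): z = −1.7 + 1.6 + 766.68 = 766.6 m.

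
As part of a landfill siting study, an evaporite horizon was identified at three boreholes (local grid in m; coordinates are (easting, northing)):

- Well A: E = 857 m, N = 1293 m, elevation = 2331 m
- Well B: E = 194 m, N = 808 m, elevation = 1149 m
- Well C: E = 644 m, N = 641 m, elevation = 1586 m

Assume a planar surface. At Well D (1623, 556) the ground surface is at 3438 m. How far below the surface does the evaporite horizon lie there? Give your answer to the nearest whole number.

Two edge vectors: Well A→Well B = (-663, -485, -1182), Well A→Well C = (-213, -652, -745).
Normal n = (Well A→Well B) × (Well A→Well C) = (-409339, -242169, 328971).
So ∂z/∂E = −n_x/n_z = 1.24430 and ∂z/∂N = −n_y/n_z = 0.73614.
Intercept c from Well A: 2331 − 1066.37 − 951.83 = 312.80.
At (1623, 556): z_contact = 2019.5 + 409.3 + 312.80 = 2741.6 m.
Depth below ground = 3438 − 2741.6 = 696 m.

696 m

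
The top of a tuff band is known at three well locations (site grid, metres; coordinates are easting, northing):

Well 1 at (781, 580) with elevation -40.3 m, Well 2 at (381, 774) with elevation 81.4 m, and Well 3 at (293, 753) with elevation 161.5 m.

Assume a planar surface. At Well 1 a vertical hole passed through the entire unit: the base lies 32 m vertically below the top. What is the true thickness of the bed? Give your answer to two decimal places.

Two edge vectors: Well 1→Well 2 = (-400, 194, 121.7), Well 1→Well 3 = (-488, 173, 201.8).
Normal n = (Well 1→Well 2) × (Well 1→Well 3) = (18095.1, 21330.4, 25472).
So ∂z/∂easting = −n_x/n_z = −0.71039 and ∂z/∂northing = −n_y/n_z = −0.83741.
|∇z| = √(a²+b²) = 1.09814, so dip δ = arctan(1.09814) = 47.68°.
True thickness = vertical thickness × cos δ = 32 × cos 47.68° = 21.55 m.

21.55 m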